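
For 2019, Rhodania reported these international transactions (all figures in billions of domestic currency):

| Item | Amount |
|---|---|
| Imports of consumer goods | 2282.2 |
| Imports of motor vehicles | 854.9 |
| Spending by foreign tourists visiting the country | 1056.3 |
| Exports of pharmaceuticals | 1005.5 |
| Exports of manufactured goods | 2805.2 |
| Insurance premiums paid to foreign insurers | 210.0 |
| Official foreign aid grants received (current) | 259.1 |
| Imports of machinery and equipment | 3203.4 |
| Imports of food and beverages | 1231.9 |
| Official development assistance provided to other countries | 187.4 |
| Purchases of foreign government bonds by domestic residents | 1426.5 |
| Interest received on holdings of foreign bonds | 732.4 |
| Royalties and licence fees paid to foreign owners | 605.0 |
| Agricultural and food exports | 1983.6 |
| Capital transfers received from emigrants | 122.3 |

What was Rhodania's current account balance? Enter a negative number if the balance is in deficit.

Goods: -3203.4 + 2805.2 + 1983.6 - 2282.2 - 854.9 + 1005.5 - 1231.9 = -1778.1
Services: -210.0 - 605.0 + 1056.3 = 241.3
Primary income: 732.4
Secondary income: 259.1 - 187.4 = 71.7
Current account = (-1778.1) + 241.3 + 732.4 + 71.7 = -732.7
(Excluded from the current account — financial account: purchases of foreign government bonds by domestic residents 1426.5; capital account: capital transfers received from emigrants 122.3.)

-732.7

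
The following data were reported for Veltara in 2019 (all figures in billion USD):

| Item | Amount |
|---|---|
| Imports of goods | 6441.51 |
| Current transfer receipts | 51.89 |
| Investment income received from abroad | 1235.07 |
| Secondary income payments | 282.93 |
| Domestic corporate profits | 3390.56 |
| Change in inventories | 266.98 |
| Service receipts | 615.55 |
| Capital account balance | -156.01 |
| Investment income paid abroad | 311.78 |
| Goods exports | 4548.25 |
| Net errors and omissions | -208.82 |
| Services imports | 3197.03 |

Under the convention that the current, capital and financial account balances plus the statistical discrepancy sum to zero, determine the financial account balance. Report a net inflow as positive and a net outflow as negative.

Goods balance = 4548.25 - 6441.51 = -1893.26
Services balance = 615.55 - 3197.03 = -2581.48
Trade balance (goods + services) = -1893.26 + (-2581.48) = -4474.74
Net primary income = 1235.07 - 311.78 = 923.29
Net secondary income = 51.89 - 282.93 = -231.04
Current account = -4474.74 + 923.29 + (-231.04) = -3782.49
Financial account = -(-3782.49 + (-156.01) + (-208.82)) = 4147.32

4147.32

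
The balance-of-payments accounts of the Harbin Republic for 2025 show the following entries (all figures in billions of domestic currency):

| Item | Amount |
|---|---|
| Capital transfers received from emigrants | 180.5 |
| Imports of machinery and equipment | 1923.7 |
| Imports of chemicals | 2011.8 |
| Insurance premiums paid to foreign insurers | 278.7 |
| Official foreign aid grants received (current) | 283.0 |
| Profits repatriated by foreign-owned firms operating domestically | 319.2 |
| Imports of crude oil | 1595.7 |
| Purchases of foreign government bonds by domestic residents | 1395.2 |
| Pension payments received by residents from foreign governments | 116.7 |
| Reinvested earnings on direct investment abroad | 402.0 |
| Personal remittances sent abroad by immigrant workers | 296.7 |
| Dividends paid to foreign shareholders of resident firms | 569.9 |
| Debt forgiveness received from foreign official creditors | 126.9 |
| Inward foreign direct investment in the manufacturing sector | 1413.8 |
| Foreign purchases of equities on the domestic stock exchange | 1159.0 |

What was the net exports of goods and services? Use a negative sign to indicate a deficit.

Goods: -1595.7 - 1923.7 - 2011.8 = -5531.2
Services: -278.7
Trade balance = -5531.2 + (-278.7) = -5809.9
(Excluded from the trade balance — capital account: capital transfers received from emigrants 180.5, debt forgiveness received from foreign official creditors 126.9; secondary income: official foreign aid grants received (current) 283.0, pension payments received by residents from foreign governments 116.7, personal remittances sent abroad by immigrant workers 296.7; primary income: profits repatriated by foreign-owned firms operating domestically 319.2, reinvested earnings on direct investment abroad 402.0, dividends paid to foreign shareholders of resident firms 569.9; financial account: purchases of foreign government bonds by domestic residents 1395.2, inward foreign direct investment in the manufacturing sector 1413.8, foreign purchases of equities on the domestic stock exchange 1159.0.)

-5809.9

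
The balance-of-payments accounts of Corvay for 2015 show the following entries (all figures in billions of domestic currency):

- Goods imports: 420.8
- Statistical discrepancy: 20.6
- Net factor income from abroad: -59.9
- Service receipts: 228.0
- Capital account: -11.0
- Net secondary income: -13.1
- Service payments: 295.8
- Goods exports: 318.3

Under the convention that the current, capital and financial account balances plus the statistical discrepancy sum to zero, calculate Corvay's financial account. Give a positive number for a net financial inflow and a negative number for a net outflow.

233.7

Goods balance = 318.3 - 420.8 = -102.5
Services balance = 228.0 - 295.8 = -67.8
Trade balance (goods + services) = -102.5 + (-67.8) = -170.3
Net primary income = -59.9
Net secondary income = -13.1
Current account = -170.3 + (-59.9) + (-13.1) = -243.3
Financial account = -(-243.3 + (-11.0) + 20.6) = 233.7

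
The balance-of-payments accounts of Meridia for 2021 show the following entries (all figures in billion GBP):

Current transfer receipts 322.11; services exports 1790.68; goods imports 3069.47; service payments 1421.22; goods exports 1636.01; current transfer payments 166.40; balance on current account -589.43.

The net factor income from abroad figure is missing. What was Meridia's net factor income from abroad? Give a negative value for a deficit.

Current account = goods balance + services balance + net primary income + net secondary income
Sum of the known components = -908.29
Net factor income from abroad = CA - (known components) = -589.43 - (-908.29) = 318.86

318.86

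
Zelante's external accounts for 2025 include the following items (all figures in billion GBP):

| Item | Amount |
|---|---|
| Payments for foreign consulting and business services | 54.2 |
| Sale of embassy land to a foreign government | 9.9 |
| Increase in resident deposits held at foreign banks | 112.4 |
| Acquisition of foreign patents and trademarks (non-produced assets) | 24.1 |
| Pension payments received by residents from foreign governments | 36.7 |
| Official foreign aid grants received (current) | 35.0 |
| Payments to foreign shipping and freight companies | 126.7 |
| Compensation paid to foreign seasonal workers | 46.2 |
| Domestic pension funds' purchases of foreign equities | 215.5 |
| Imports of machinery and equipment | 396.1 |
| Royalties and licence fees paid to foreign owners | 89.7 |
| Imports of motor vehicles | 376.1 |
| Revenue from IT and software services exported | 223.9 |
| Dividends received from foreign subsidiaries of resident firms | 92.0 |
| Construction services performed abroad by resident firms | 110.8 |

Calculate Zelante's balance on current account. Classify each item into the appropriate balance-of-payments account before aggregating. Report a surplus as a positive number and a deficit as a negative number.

-590.6

Goods: -376.1 - 396.1 = -772.2
Services: 110.8 - 126.7 - 54.2 + 223.9 - 89.7 = 64.1
Primary income: 92.0 - 46.2 = 45.8
Secondary income: 36.7 + 35.0 = 71.7
Current account = (-772.2) + 64.1 + 45.8 + 71.7 = -590.6
(Excluded from the current account — capital account: sale of embassy land to a foreign government 9.9, acquisition of foreign patents and trademarks (non-produced assets) 24.1; financial account: increase in resident deposits held at foreign banks 112.4, domestic pension funds' purchases of foreign equities 215.5.)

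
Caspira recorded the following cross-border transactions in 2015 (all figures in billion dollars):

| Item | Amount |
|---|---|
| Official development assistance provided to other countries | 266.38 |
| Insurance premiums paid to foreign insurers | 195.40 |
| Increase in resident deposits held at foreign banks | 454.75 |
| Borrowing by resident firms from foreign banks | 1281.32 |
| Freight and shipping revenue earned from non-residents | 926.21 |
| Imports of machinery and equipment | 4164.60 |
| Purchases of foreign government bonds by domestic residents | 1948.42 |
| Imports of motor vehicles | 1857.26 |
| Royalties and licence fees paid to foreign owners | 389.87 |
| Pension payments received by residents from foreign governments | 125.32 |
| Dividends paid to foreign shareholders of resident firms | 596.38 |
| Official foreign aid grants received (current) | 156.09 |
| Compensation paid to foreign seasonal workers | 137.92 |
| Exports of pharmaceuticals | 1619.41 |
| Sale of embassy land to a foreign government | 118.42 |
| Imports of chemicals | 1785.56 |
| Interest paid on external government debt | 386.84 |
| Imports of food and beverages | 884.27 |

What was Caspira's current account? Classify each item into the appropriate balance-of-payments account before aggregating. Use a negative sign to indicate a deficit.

-7837.45

Goods: -884.27 - 1785.56 + 1619.41 - 1857.26 - 4164.60 = -7072.28
Services: -195.40 + 926.21 - 389.87 = 340.94
Primary income: -596.38 - 137.92 - 386.84 = -1121.14
Secondary income: -266.38 + 125.32 + 156.09 = 15.03
Current account = (-7072.28) + 340.94 + (-1121.14) + 15.03 = -7837.45
(Excluded from the current account — financial account: increase in resident deposits held at foreign banks 454.75, borrowing by resident firms from foreign banks 1281.32, purchases of foreign government bonds by domestic residents 1948.42; capital account: sale of embassy land to a foreign government 118.42.)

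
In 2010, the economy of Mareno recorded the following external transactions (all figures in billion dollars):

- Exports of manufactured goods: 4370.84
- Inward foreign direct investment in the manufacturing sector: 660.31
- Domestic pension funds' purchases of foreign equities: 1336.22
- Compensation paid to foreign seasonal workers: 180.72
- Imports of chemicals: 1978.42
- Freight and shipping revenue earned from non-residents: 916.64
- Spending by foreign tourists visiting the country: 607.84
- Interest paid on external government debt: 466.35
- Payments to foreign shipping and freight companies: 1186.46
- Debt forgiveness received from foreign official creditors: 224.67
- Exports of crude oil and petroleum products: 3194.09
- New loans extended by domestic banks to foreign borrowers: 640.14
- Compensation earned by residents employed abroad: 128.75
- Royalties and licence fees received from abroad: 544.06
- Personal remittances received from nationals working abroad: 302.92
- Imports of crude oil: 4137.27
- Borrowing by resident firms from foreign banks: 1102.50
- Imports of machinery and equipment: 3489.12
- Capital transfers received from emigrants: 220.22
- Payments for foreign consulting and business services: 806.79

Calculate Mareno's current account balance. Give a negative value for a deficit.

Goods: 4370.84 + 3194.09 - 1978.42 - 4137.27 - 3489.12 = -2039.88
Services: 544.06 - 806.79 - 1186.46 + 916.64 + 607.84 = 75.29
Primary income: -180.72 - 466.35 + 128.75 = -518.32
Secondary income: 302.92
Current account = (-2039.88) + 75.29 + (-518.32) + 302.92 = -2179.99
(Excluded from the current account — financial account: inward foreign direct investment in the manufacturing sector 660.31, domestic pension funds' purchases of foreign equities 1336.22, new loans extended by domestic banks to foreign borrowers 640.14, borrowing by resident firms from foreign banks 1102.50; capital account: debt forgiveness received from foreign official creditors 224.67, capital transfers received from emigrants 220.22.)

-2179.99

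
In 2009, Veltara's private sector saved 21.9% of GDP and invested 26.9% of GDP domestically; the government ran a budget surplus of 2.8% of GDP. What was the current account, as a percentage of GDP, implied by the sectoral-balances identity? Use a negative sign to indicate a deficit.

-2.2

By the sectoral-balances identity, CA = (S_private - I) + (T - G).
Private balance = 21.9 - 26.9 = -5.0
Government balance (T - G) = 2.8
CA = -5.0 + 2.8 = -2.2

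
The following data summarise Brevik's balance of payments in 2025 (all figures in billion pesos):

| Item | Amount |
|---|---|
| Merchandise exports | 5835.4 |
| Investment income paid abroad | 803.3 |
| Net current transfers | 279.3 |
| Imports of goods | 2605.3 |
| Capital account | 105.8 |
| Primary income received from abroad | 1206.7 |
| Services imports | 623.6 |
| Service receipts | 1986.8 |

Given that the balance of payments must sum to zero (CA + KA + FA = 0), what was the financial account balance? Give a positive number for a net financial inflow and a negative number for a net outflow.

-5381.8

Goods balance = 5835.4 - 2605.3 = 3230.1
Services balance = 1986.8 - 623.6 = 1363.2
Trade balance (goods + services) = 3230.1 + 1363.2 = 4593.3
Net primary income = 1206.7 - 803.3 = 403.4
Net secondary income = 279.3
Current account = 4593.3 + 403.4 + 279.3 = 5276.0
Financial account = -(5276.0 + 105.8) = -5381.8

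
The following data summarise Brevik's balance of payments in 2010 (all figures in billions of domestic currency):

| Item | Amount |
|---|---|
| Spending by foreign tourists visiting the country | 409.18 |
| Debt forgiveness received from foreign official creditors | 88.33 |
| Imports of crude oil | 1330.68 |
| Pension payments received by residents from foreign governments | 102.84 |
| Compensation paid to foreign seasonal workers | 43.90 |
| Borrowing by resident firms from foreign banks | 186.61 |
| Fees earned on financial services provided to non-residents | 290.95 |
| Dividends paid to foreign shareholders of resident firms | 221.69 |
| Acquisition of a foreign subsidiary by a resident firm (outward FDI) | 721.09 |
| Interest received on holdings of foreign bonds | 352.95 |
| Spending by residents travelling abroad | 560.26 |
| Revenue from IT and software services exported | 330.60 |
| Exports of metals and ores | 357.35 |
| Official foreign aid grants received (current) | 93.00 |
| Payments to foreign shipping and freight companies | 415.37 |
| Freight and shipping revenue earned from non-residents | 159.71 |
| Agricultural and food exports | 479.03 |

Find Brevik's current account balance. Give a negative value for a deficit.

Goods: -1330.68 + 357.35 + 479.03 = -494.30
Services: -560.26 + 409.18 + 330.60 + 290.95 + 159.71 - 415.37 = 214.81
Primary income: -221.69 - 43.90 + 352.95 = 87.36
Secondary income: 93.00 + 102.84 = 195.84
Current account = (-494.30) + 214.81 + 87.36 + 195.84 = 3.71
(Excluded from the current account — capital account: debt forgiveness received from foreign official creditors 88.33; financial account: borrowing by resident firms from foreign banks 186.61, acquisition of a foreign subsidiary by a resident firm (outward FDI) 721.09.)

3.71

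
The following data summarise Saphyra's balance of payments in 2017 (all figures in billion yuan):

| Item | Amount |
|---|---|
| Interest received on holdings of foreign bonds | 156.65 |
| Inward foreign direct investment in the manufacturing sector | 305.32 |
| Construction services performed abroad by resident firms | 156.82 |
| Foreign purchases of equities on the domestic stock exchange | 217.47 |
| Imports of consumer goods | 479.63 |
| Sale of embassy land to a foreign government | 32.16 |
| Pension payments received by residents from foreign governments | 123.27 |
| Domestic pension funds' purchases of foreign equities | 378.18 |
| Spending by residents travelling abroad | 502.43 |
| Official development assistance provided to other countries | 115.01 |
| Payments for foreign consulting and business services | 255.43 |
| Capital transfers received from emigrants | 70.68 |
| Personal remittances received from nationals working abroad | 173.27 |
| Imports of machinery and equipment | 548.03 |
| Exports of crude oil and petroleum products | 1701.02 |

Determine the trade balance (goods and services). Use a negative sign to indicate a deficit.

Goods: -479.63 + 1701.02 - 548.03 = 673.36
Services: 156.82 - 255.43 - 502.43 = -601.04
Trade balance = 673.36 + (-601.04) = 72.32
(Excluded from the trade balance — primary income: interest received on holdings of foreign bonds 156.65; financial account: inward foreign direct investment in the manufacturing sector 305.32, foreign purchases of equities on the domestic stock exchange 217.47, domestic pension funds' purchases of foreign equities 378.18; capital account: sale of embassy land to a foreign government 32.16, capital transfers received from emigrants 70.68; secondary income: pension payments received by residents from foreign governments 123.27, official development assistance provided to other countries 115.01, personal remittances received from nationals working abroad 173.27.)

72.32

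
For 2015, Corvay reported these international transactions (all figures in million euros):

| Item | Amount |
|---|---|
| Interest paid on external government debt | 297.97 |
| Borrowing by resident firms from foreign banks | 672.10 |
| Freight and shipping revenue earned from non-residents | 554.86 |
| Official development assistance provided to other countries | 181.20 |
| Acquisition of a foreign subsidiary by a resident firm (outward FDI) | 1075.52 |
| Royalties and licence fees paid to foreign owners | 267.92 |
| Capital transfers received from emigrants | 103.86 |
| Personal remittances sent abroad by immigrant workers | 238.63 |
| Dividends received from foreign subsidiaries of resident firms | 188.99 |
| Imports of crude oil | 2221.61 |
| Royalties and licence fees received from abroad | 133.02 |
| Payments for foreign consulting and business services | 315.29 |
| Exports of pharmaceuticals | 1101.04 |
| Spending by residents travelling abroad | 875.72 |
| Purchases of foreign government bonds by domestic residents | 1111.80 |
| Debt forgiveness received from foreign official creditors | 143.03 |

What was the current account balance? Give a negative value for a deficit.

Goods: 1101.04 - 2221.61 = -1120.57
Services: 133.02 - 875.72 - 267.92 - 315.29 + 554.86 = -771.05
Primary income: 188.99 - 297.97 = -108.98
Secondary income: -238.63 - 181.20 = -419.83
Current account = (-1120.57) + (-771.05) + (-108.98) + (-419.83) = -2420.43
(Excluded from the current account — financial account: borrowing by resident firms from foreign banks 672.10, acquisition of a foreign subsidiary by a resident firm (outward FDI) 1075.52, purchases of foreign government bonds by domestic residents 1111.80; capital account: capital transfers received from emigrants 103.86, debt forgiveness received from foreign official creditors 143.03.)

-2420.43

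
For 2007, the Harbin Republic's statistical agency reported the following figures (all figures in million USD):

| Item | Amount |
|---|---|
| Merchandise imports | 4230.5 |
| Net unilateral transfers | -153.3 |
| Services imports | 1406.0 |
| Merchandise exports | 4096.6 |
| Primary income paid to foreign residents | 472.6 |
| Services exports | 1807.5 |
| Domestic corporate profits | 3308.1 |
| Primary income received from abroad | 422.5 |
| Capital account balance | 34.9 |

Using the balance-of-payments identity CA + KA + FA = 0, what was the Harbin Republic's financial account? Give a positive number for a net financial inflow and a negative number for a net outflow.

Goods balance = 4096.6 - 4230.5 = -133.9
Services balance = 1807.5 - 1406.0 = 401.5
Trade balance (goods + services) = -133.9 + 401.5 = 267.6
Net primary income = 422.5 - 472.6 = -50.1
Net secondary income = -153.3
Current account = 267.6 + (-50.1) + (-153.3) = 64.2
Financial account = -(64.2 + 34.9) = -99.1

-99.1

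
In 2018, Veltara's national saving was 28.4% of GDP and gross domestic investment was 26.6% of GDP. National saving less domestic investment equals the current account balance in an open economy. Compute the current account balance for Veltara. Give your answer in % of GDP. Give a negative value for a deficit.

CA = S - I = 28.4 - 26.6 = 1.8

1.8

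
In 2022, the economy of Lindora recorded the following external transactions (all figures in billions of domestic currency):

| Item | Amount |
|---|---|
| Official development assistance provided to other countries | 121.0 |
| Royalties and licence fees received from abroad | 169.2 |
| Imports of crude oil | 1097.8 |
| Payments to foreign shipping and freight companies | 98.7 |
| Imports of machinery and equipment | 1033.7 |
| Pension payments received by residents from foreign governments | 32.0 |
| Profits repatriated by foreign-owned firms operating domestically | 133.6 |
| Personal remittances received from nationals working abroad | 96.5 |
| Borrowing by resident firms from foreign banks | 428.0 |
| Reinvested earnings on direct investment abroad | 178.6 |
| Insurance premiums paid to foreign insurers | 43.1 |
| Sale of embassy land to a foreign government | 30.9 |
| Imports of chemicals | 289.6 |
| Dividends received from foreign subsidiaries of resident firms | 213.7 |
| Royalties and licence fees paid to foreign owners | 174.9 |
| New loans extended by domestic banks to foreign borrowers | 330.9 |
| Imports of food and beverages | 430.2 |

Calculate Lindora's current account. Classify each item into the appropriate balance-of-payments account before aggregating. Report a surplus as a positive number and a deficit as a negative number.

-2732.6

Goods: -289.6 - 1033.7 - 1097.8 - 430.2 = -2851.3
Services: 169.2 - 98.7 - 43.1 - 174.9 = -147.5
Primary income: 178.6 - 133.6 + 213.7 = 258.7
Secondary income: 96.5 + 32.0 - 121.0 = 7.5
Current account = (-2851.3) + (-147.5) + 258.7 + 7.5 = -2732.6
(Excluded from the current account — financial account: borrowing by resident firms from foreign banks 428.0, new loans extended by domestic banks to foreign borrowers 330.9; capital account: sale of embassy land to a foreign government 30.9.)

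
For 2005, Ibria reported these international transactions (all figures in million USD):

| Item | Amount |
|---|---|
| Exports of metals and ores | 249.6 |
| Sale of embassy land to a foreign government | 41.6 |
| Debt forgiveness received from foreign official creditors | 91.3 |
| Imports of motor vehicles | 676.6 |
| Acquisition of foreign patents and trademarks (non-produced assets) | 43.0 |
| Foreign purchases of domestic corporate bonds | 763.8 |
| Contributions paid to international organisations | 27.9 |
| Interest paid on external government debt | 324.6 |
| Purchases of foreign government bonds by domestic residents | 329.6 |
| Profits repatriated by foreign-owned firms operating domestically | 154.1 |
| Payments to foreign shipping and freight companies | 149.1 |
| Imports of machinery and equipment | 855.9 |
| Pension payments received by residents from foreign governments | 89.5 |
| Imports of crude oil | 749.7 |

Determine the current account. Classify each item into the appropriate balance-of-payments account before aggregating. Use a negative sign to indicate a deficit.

-2598.8

Goods: -749.7 - 676.6 - 855.9 + 249.6 = -2032.6
Services: -149.1
Primary income: -154.1 - 324.6 = -478.7
Secondary income: 89.5 - 27.9 = 61.6
Current account = (-2032.6) + (-149.1) + (-478.7) + 61.6 = -2598.8
(Excluded from the current account — capital account: sale of embassy land to a foreign government 41.6, debt forgiveness received from foreign official creditors 91.3, acquisition of foreign patents and trademarks (non-produced assets) 43.0; financial account: foreign purchases of domestic corporate bonds 763.8, purchases of foreign government bonds by domestic residents 329.6.)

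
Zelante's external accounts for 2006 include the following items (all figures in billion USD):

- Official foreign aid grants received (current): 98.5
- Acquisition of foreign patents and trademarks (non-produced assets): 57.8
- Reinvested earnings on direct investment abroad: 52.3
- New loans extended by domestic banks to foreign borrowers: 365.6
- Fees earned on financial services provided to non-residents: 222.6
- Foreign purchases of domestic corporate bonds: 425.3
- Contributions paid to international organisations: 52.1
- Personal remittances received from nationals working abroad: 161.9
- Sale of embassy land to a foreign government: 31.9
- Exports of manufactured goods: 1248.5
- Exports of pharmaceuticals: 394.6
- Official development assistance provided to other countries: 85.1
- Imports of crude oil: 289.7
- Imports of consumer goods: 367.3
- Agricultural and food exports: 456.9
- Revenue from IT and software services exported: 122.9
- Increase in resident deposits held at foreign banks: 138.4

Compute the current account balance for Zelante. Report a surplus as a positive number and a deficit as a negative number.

Goods: 394.6 + 456.9 + 1248.5 - 367.3 - 289.7 = 1443.0
Services: 222.6 + 122.9 = 345.5
Primary income: 52.3
Secondary income: 161.9 + 98.5 - 52.1 - 85.1 = 123.2
Current account = 1443.0 + 345.5 + 52.3 + 123.2 = 1964.0
(Excluded from the current account — capital account: acquisition of foreign patents and trademarks (non-produced assets) 57.8, sale of embassy land to a foreign government 31.9; financial account: new loans extended by domestic banks to foreign borrowers 365.6, foreign purchases of domestic corporate bonds 425.3, increase in resident deposits held at foreign banks 138.4.)

1964.0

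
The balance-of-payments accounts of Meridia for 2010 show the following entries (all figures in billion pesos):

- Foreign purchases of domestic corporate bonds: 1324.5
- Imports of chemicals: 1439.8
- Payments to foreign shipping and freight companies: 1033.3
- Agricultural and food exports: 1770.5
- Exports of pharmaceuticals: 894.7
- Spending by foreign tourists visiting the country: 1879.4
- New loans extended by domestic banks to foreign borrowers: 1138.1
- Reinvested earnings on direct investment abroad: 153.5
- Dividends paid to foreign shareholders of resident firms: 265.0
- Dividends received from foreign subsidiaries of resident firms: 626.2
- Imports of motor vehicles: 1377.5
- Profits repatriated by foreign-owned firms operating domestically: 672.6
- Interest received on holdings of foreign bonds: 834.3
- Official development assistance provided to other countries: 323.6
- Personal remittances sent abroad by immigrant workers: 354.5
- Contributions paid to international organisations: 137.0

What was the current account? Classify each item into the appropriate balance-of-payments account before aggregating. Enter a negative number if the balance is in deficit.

Goods: -1439.8 + 894.7 - 1377.5 + 1770.5 = -152.1
Services: 1879.4 - 1033.3 = 846.1
Primary income: -672.6 + 834.3 + 626.2 + 153.5 - 265.0 = 676.4
Secondary income: -354.5 - 323.6 - 137.0 = -815.1
Current account = (-152.1) + 846.1 + 676.4 + (-815.1) = 555.3
(Excluded from the current account — financial account: foreign purchases of domestic corporate bonds 1324.5, new loans extended by domestic banks to foreign borrowers 1138.1.)

555.3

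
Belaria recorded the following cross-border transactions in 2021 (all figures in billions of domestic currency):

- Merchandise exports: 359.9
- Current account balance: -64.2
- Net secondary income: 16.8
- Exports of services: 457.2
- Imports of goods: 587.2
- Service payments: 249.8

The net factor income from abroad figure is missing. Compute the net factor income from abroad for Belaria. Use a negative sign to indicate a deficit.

Current account = goods balance + services balance + net primary income + net secondary income
Sum of the known components = -3.1
Net factor income from abroad = CA - (known components) = -64.2 - (-3.1) = -61.1

-61.1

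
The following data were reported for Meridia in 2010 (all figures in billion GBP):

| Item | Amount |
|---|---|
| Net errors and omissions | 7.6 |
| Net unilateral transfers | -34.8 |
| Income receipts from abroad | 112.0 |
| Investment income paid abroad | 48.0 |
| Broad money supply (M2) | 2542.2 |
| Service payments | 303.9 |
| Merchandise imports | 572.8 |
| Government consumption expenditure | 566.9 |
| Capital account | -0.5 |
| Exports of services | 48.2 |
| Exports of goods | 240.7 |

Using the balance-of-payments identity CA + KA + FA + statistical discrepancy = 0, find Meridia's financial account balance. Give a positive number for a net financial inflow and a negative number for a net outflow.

Goods balance = 240.7 - 572.8 = -332.1
Services balance = 48.2 - 303.9 = -255.7
Trade balance (goods + services) = -332.1 + (-255.7) = -587.8
Net primary income = 112.0 - 48.0 = 64.0
Net secondary income = -34.8
Current account = -587.8 + 64.0 + (-34.8) = -558.6
Financial account = -(-558.6 + (-0.5) + 7.6) = 551.5

551.5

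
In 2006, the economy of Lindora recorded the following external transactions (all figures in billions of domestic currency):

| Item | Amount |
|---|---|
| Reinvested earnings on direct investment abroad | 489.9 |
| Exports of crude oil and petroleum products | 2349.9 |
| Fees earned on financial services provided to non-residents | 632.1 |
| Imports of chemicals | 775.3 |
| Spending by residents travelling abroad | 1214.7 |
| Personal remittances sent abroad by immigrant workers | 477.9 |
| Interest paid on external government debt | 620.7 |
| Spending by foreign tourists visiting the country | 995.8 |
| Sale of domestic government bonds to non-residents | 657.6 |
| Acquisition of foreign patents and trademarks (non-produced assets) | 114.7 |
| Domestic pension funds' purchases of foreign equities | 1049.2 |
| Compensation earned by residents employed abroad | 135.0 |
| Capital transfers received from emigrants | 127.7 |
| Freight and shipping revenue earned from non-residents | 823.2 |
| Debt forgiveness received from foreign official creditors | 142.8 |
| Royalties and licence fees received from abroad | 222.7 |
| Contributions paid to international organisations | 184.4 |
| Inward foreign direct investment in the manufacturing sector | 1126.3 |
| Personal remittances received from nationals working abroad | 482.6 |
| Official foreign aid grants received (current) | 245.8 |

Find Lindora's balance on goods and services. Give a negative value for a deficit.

Goods: 2349.9 - 775.3 = 1574.6
Services: 995.8 + 823.2 - 1214.7 + 222.7 + 632.1 = 1459.1
Trade balance = 1574.6 + 1459.1 = 3033.7
(Excluded from the trade balance — primary income: reinvested earnings on direct investment abroad 489.9, interest paid on external government debt 620.7, compensation earned by residents employed abroad 135.0; secondary income: personal remittances sent abroad by immigrant workers 477.9, contributions paid to international organisations 184.4, personal remittances received from nationals working abroad 482.6, official foreign aid grants received (current) 245.8; financial account: sale of domestic government bonds to non-residents 657.6, domestic pension funds' purchases of foreign equities 1049.2, inward foreign direct investment in the manufacturing sector 1126.3; capital account: acquisition of foreign patents and trademarks (non-produced assets) 114.7, capital transfers received from emigrants 127.7, debt forgiveness received from foreign official creditors 142.8.)

3033.7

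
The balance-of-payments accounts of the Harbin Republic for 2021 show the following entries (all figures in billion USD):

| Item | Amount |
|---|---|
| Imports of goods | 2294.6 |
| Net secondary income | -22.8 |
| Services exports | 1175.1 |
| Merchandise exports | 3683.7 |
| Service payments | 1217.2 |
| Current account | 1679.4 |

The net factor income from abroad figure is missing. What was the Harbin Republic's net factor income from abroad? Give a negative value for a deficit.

Current account = goods balance + services balance + net primary income + net secondary income
Sum of the known components = 1324.2
Net factor income from abroad = CA - (known components) = 1679.4 - 1324.2 = 355.2

355.2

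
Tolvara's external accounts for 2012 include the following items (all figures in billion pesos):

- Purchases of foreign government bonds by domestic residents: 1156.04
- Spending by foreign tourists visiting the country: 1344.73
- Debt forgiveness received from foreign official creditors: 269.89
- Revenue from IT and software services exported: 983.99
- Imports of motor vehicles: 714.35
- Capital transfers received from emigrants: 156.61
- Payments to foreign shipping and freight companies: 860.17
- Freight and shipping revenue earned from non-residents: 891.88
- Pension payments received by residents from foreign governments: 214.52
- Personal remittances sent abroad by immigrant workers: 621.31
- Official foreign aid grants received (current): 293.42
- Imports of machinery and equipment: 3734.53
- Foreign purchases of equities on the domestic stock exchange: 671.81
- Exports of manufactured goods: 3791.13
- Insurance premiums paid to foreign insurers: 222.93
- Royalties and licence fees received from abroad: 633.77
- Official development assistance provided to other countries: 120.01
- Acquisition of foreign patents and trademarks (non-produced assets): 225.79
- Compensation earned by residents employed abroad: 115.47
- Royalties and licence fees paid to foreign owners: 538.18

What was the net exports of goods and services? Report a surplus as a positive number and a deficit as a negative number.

Goods: 3791.13 - 714.35 - 3734.53 = -657.75
Services: 1344.73 - 222.93 + 891.88 + 633.77 - 538.18 - 860.17 + 983.99 = 2233.09
Trade balance = -657.75 + 2233.09 = 1575.34
(Excluded from the trade balance — financial account: purchases of foreign government bonds by domestic residents 1156.04, foreign purchases of equities on the domestic stock exchange 671.81; capital account: debt forgiveness received from foreign official creditors 269.89, capital transfers received from emigrants 156.61, acquisition of foreign patents and trademarks (non-produced assets) 225.79; secondary income: pension payments received by residents from foreign governments 214.52, personal remittances sent abroad by immigrant workers 621.31, official foreign aid grants received (current) 293.42, official development assistance provided to other countries 120.01; primary income: compensation earned by residents employed abroad 115.47.)

1575.34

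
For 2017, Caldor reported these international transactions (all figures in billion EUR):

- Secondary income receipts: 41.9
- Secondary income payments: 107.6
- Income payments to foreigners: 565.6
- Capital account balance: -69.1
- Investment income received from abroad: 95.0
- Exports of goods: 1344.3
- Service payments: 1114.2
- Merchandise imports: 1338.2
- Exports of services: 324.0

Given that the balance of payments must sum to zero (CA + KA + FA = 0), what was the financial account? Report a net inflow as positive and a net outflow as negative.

Goods balance = 1344.3 - 1338.2 = 6.1
Services balance = 324.0 - 1114.2 = -790.2
Trade balance (goods + services) = 6.1 + (-790.2) = -784.1
Net primary income = 95.0 - 565.6 = -470.6
Net secondary income = 41.9 - 107.6 = -65.7
Current account = -784.1 + (-470.6) + (-65.7) = -1320.4
Financial account = -(-1320.4 + (-69.1)) = 1389.5

1389.5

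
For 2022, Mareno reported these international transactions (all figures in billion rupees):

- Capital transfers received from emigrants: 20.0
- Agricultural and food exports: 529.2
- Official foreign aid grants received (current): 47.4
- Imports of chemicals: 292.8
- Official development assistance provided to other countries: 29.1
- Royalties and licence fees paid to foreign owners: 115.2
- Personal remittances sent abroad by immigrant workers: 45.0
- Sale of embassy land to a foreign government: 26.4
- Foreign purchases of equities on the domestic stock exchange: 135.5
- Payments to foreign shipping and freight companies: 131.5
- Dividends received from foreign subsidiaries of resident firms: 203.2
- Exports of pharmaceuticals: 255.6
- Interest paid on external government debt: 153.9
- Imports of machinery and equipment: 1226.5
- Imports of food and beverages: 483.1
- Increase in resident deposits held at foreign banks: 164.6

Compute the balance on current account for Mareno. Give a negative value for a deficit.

-1441.7

Goods: 255.6 - 483.1 - 1226.5 + 529.2 - 292.8 = -1217.6
Services: -115.2 - 131.5 = -246.7
Primary income: 203.2 - 153.9 = 49.3
Secondary income: -29.1 - 45.0 + 47.4 = -26.7
Current account = (-1217.6) + (-246.7) + 49.3 + (-26.7) = -1441.7
(Excluded from the current account — capital account: capital transfers received from emigrants 20.0, sale of embassy land to a foreign government 26.4; financial account: foreign purchases of equities on the domestic stock exchange 135.5, increase in resident deposits held at foreign banks 164.6.)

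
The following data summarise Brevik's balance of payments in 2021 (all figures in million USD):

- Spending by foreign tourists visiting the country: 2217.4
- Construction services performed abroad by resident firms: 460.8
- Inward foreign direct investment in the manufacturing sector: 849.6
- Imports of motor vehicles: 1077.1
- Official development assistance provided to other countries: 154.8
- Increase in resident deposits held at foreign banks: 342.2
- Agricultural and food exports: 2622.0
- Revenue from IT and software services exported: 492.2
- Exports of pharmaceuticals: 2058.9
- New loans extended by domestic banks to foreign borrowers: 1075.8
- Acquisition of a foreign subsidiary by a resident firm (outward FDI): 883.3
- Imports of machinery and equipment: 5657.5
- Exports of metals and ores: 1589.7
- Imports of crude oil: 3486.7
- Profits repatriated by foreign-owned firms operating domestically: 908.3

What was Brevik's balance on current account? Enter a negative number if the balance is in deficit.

Goods: 2058.9 + 2622.0 - 1077.1 - 3486.7 + 1589.7 - 5657.5 = -3950.7
Services: 460.8 + 2217.4 + 492.2 = 3170.4
Primary income: -908.3
Secondary income: -154.8
Current account = (-3950.7) + 3170.4 + (-908.3) + (-154.8) = -1843.4
(Excluded from the current account — financial account: inward foreign direct investment in the manufacturing sector 849.6, increase in resident deposits held at foreign banks 342.2, new loans extended by domestic banks to foreign borrowers 1075.8, acquisition of a foreign subsidiary by a resident firm (outward FDI) 883.3.)

-1843.4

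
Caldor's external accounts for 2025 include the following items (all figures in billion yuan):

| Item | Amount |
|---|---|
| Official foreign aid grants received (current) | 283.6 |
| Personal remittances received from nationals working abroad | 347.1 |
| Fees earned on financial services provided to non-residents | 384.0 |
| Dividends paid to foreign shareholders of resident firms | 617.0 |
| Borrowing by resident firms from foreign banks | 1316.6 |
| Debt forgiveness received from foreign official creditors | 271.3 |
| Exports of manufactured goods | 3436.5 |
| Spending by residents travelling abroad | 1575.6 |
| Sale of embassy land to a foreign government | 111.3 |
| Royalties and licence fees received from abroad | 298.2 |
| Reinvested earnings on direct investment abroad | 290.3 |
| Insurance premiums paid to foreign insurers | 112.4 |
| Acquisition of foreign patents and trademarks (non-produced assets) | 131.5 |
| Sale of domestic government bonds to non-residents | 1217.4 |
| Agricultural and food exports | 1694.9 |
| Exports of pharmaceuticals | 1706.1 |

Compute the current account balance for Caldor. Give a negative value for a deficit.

Goods: 1706.1 + 3436.5 + 1694.9 = 6837.5
Services: 298.2 + 384.0 - 112.4 - 1575.6 = -1005.8
Primary income: 290.3 - 617.0 = -326.7
Secondary income: 347.1 + 283.6 = 630.7
Current account = 6837.5 + (-1005.8) + (-326.7) + 630.7 = 6135.7
(Excluded from the current account — financial account: borrowing by resident firms from foreign banks 1316.6, sale of domestic government bonds to non-residents 1217.4; capital account: debt forgiveness received from foreign official creditors 271.3, sale of embassy land to a foreign government 111.3, acquisition of foreign patents and trademarks (non-produced assets) 131.5.)

6135.7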